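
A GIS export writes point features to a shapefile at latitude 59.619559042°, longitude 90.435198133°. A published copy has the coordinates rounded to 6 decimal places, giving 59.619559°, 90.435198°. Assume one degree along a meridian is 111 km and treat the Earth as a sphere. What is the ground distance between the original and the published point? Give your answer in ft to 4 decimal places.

Δlat = 59.619559042 − 59.619559 = +0.000000042°; Δlon = 90.435198133 − 90.435198 = +0.000000133°.
North–south shift: 0.000000042 × 111000 = 0.004662 m.
East–west at this latitude: 0.000000133° × 111000 × cos 59.6196° ≈ 0.000000133 × 56137.1 = 0.00746623 m.
Hypotenuse of the two orthogonal shifts: √(0.004662² + 0.00746623²) = 0.00880221 m.
In feet: 0.00880221 m ÷ 0.3048 ≈ 0.028879 ft.

0.0289 ft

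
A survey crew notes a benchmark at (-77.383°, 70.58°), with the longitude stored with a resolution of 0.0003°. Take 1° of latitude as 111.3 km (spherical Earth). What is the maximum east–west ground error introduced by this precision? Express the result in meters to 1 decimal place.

3.6 meters

With a 0.0003° grid the true value lies within half a step, ±0.0003°/2 = ±0.00015°, of the stored one.
At latitude 77.383° a degree of longitude spans 111300 m × cos 77.383° = 111300 × 0.2184 ≈ 24311.6 m.
So at most 0.00015° × 24311.6 ≈ 3.64674 m east–west.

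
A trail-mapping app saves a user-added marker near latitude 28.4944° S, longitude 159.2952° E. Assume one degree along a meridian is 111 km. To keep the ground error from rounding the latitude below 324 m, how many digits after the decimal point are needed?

One degree of latitude covers 111000 m.
Rounding to N decimal places gives at most 0.5 × 10⁻ᴺ degrees of error, i.e. 0.5 × 10⁻ᴺ × 111000 m.
Need 0.5 × 111000 × 10⁻ᴺ ≤ 324 → 10⁻ᴺ ≤ 5.838e-03, so N ≥ 2.23.
At 2 places the error can reach 555 m, but 3 places keeps it to 55.5 m.

3 decimal places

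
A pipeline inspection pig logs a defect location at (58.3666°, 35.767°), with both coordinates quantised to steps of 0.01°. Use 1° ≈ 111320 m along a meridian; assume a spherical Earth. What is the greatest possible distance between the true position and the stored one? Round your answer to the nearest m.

629 m

With a 0.01° grid the true value lies within half a step, ±0.01°/2 = ±0.005°, of the stored one.
Latitude error → 0.005 × 111320 = 556.6 m along the meridian.
Longitude error → 0.005 × 111320 × cos 58.3666° = 0.005 × 111320 × 0.5245 ≈ 291.927 m.
The two errors are perpendicular, so the maximum displacement is √(556.6² + 291.927²) ≈ 628.51 m.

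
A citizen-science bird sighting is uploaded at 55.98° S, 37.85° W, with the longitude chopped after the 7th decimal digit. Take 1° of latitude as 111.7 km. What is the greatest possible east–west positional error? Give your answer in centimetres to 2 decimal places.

Truncating at 7 decimal places can drop up to a full unit in the last place, so the longitude may be off by as much as 1e-07°.
At latitude 55.98° a degree of longitude spans 111700 m × cos 55.98° = 111700 × 0.5595 ≈ 62494.2 m.
So at most 1e-07° × 62494.2 ≈ 0.00624942 m east–west.
That is 0.00624942 m = 0.62494 cm.

0.62 centimetres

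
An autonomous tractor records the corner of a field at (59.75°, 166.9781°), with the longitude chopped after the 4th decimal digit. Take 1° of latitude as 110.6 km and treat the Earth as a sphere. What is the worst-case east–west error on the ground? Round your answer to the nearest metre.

6 metres

Truncating at 4 decimal places can drop up to a full unit in the last place, so the longitude may be off by as much as 0.0001°.
At latitude 59.75° a degree of longitude spans 110600 m × cos 59.75° = 110600 × 0.5038 ≈ 55717.4 m.
Maximum E–W displacement: 0.0001 × 55717.4 = 5.57174 m.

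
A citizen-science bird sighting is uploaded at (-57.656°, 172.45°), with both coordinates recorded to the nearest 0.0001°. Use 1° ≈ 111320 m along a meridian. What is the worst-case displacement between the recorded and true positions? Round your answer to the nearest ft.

21 ft

Rounding to 4 decimal places leaves each coordinate within ±5e-05° of the true value.
N–S: 5e-05° × 111320 m/° = 5.566 m.
Longitude error → 5e-05 × 111320 × cos 57.656° = 5e-05 × 111320 × 0.5350 ≈ 2.97782 m.
Worst case both components are at the extreme and orthogonal: √(5.566² + 2.97782²) ≈ 6.31251 m.
In feet: 6.31251 m ÷ 0.3048 ≈ 20.71 ft.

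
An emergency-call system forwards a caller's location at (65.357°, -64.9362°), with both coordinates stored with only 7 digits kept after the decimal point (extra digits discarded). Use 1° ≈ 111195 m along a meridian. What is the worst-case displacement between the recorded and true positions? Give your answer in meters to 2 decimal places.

0.01 meters

Truncating at 7 decimal places can drop up to a full unit in the last place, so each coordinate may be off by as much as 1e-07°.
Latitude error → 1e-07 × 111195 = 0.0111195 m along the meridian.
East–west component at 65.357°: 1e-07° × 111195 × cos 65.357° ≈ 1e-07 × 46364.2 ≈ 0.00463642 m.
Worst case both components are at the extreme and orthogonal: √(0.0111195² + 0.00463642²) ≈ 0.0120474 m.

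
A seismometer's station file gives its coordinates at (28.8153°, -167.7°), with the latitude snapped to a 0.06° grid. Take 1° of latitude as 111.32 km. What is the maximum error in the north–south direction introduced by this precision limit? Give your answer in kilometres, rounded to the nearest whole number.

With a 0.06° grid the true value lies within half a step, ±0.06°/2 = ±0.03°, of the stored one.
North–south distance: 0.03° × 111320 m/° = 3339.6 m.
That is 3339.6 m = 3.3396 km.

3 kilometres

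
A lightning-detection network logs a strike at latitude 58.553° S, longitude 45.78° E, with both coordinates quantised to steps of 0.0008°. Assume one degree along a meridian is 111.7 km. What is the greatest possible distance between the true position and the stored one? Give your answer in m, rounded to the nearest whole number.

50 m

With a 0.0008° grid the true value lies within half a step, ±0.0008°/2 = ±0.0004°, of the stored one.
N–S: 0.0004° × 111700 m/° = 44.68 m.
Longitude error → 0.0004 × 111700 × cos 58.553° = 0.0004 × 111700 × 0.5217 ≈ 23.31 m.
Combining orthogonally: (44.68² + 23.31²)^½ ≈ 50.395 m.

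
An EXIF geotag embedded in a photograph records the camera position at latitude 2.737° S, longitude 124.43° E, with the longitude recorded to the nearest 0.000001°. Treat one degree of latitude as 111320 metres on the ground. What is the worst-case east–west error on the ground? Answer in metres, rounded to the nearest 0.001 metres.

Rounding to 6 decimal places leaves the longitude within ±5e-07° of the true value.
One degree of longitude at 2.737° is 111320 × cos 2.737° ≈ 111320 × 0.9989 = 111193 m.
Maximum E–W displacement: 5e-07 × 111193 = 0.0555965 m.

0.056 metres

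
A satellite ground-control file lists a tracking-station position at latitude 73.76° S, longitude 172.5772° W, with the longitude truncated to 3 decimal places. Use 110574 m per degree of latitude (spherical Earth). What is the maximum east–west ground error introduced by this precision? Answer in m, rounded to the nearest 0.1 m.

30.9 m

Truncating at 3 decimal places can drop up to a full unit in the last place, so the longitude may be off by as much as 0.001°.
One degree of longitude at 73.76° is 110574 × cos 73.76° ≈ 110574 × 0.2797 = 30923.3 m.
Maximum E–W displacement: 0.001 × 30923.3 = 30.9233 m.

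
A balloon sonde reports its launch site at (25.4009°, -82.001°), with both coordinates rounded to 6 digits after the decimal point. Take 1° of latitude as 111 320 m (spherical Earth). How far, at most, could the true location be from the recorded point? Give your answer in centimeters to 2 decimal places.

Rounding to 6 decimal places leaves each coordinate within ±5e-07° of the true value.
North–south component: 5e-07° × 111320 = 0.05566 m.
Longitude error → 5e-07 × 111320 × cos 25.4009° = 5e-07 × 111320 × 0.9033 ≈ 0.0502793 m.
Combining orthogonally: (0.05566² + 0.0502793²)^½ ≈ 0.0750069 m.
That is 0.0750069 m = 7.5007 cm.

7.50 centimeters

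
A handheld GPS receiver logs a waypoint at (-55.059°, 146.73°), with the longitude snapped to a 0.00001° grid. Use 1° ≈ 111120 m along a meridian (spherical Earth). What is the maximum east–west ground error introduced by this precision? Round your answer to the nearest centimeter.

With a 0.00001° grid the true value lies within half a step, ±0.00001°/2 = ±5e-06°, of the stored one.
Parallels shrink by cos φ, so at 55.059° a degree of longitude is 111120 × 0.5727 ≈ 63642 m.
So at most 5e-06° × 63642 ≈ 0.31821 m east–west.
That is 0.31821 m = 31.821 cm.

32 centimeters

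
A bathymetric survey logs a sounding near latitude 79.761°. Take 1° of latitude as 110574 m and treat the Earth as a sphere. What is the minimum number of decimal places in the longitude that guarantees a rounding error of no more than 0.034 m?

At 79.761° one degree of longitude covers 110574 × cos 79.761° ≈ 110574 × 0.1778 ≈ 19655 m.
N decimal places → at most half a unit in the last place, 0.5 × 10⁻ᴺ° = 19655/2 × 10⁻ᴺ m.
Setting 9827.52 × 10⁻ᴺ ≤ 0.034 gives 10ᴺ ≥ 2.89e+05, i.e. N ≥ 5.46.
N = 5 would give 0.0983 m (too coarse); N = 6 gives 0.00983 m ≤ 0.034 m.

6 decimal places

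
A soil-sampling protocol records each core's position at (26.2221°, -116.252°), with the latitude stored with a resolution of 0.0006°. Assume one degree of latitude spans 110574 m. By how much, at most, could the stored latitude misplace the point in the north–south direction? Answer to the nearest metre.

33 metres

With a 0.0006° grid the true value lies within half a step, ±0.0006°/2 = ±0.0003°, of the stored one.
North–south distance: 0.0003° × 110574 m/° = 33.1722 m.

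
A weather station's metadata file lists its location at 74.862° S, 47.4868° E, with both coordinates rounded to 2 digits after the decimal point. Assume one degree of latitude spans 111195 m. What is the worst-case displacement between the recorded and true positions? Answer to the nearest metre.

575 metres

Rounding to 2 decimal places leaves each coordinate within ±0.005° of the true value.
N–S: 0.005° × 111195 m/° = 555.975 m.
East–west component at 74.862°: 0.005° × 111195 × cos 74.862° ≈ 0.005 × 29038 ≈ 145.19 m.
Worst case both components are at the extreme and orthogonal: √(555.975² + 145.19²) ≈ 574.62 m.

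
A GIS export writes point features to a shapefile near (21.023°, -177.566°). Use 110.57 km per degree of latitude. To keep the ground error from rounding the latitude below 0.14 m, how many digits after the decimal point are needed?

6 decimal places

One degree of latitude covers 110570 m.
N decimal places → at most half a unit in the last place, 0.5 × 10⁻ᴺ° = 110570/2 × 10⁻ᴺ m.
Setting 55285 × 10⁻ᴺ ≤ 0.14 gives 10ᴺ ≥ 3.949e+05, i.e. N ≥ 5.60.
At 5 places the error can reach 0.553 m, but 6 places keeps it to 0.0553 m.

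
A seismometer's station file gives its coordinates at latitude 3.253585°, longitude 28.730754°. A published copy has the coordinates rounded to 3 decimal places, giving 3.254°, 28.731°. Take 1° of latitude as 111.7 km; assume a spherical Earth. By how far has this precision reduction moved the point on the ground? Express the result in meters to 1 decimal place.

Δlat = 3.253585 − 3.254 = -0.000415°; Δlon = 28.730754 − 28.731 = -0.000246°.
N–S: -0.000415° × 111700 m/° = -46.3555 m.
E–W at 3.254°: -0.000246° × 111700 × cos 3.254° = -0.000246 × 111700 × 0.9984 ≈ -27.4339 m.
Hypotenuse of the two orthogonal shifts: √(46.3555² + 27.4339²) = 53.8651 m.

53.9 meters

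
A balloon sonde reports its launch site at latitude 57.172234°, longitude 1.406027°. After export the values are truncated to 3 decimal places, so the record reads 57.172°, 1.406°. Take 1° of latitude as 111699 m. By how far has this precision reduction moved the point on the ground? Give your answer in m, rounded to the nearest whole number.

26 m

The latitude changed by +0.000234° and the longitude by +0.000027°.
North–south shift: 0.000234 × 111699 = 26.1376 m.
East–west at this latitude: 0.000027° × 111699 × cos 57.172° ≈ 0.000027 × 60554.1 = 1.63496 m.
Distance: √(26.1376² + 1.63496²) ≈ 26.1887 m.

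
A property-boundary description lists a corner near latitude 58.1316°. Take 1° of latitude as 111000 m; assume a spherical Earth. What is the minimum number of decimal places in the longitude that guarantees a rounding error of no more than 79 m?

At 58.1316° one degree of longitude covers 111000 × cos 58.1316° ≈ 111000 × 0.5280 ≈ 58604.7 m.
With N decimal places the half-ulp bound is 0.5·10⁻ᴺ°, or 0.5·10⁻ᴺ × 58604.7 m on the ground.
Setting 29302.3 × 10⁻ᴺ ≤ 79 gives 10ᴺ ≥ 370.9, i.e. N ≥ 2.57.
N = 2 would give 293 m (too coarse); N = 3 gives 29.3 m ≤ 79 m.

3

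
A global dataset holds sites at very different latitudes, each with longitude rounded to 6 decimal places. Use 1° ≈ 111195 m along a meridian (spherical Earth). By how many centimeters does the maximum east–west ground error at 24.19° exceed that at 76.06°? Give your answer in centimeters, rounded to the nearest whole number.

4 centimeters

Rounding to 6 decimal places leaves the longitude within ±5e-07° of the true value.
At 24.19°: 5e-07° × 111195 × cos 24.19° = 5e-07 × 111195 × 0.9122 ≈ 0.050716 m.
At 76.06°: 5e-07° × 111195 × cos 76.06° = 5e-07 × 111195 × 0.2409 ≈ 0.013394 m.
So the lower-latitude error exceeds the higher by 0.050716 − 0.013394 = 0.037322 m.
That is 0.0373218 m = 3.7322 cm.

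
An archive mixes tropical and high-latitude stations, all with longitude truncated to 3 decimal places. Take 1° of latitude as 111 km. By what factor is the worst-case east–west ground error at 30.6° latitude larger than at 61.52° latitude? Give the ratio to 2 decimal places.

1.81

Truncating at 3 decimal places can drop up to a full unit in the last place, so the longitude may be off by as much as 0.001°.
Error at 30.6° = 0.001° × 111000 × cos 30.6° ≈ 111 × 0.8607 = 95.542 m.
At 61.52°: 0.001° × 111000 × cos 61.52° = 0.001 × 111000 × 0.4769 ≈ 52.931 m.
The ratio reduces to cos 30.6° / cos 61.52° = 0.8607/0.4769 ≈ 1.8051.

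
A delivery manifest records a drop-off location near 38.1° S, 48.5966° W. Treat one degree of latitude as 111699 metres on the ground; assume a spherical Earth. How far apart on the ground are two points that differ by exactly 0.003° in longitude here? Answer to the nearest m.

0.003° of longitude at 38.1° is 0.003 × 111699 × cos 38.1° ≈ 0.003 × 87899.9 = 263.7 m.

264 m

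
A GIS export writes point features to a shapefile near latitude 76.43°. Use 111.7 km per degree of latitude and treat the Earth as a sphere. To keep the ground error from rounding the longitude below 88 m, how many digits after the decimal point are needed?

3 decimal places

At 76.43° one degree of longitude covers 111700 × cos 76.43° ≈ 111700 × 0.2346 ≈ 26208.5 m.
N decimal places → at most half a unit in the last place, 0.5 × 10⁻ᴺ° = 26208.5/2 × 10⁻ᴺ m.
Need 0.5 × 26208.5 × 10⁻ᴺ ≤ 88 → 10⁻ᴺ ≤ 6.715e-03, so N ≥ 2.17.
N = 2 would give 131 m (too coarse); N = 3 gives 13.1 m ≤ 88 m.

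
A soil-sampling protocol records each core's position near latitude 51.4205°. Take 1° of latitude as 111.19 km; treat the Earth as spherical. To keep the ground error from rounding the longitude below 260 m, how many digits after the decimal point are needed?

At 51.4205° one degree of longitude covers 111190 × cos 51.4205° ≈ 111190 × 0.6236 ≈ 69338.1 m.
With N decimal places the half-ulp bound is 0.5·10⁻ᴺ°, or 0.5·10⁻ᴺ × 69338.1 m on the ground.
Need 0.5 × 69338.1 × 10⁻ᴺ ≤ 260 → 10⁻ᴺ ≤ 7.499e-03, so N ≥ 2.12.
N = 2 would give 347 m (too coarse); N = 3 gives 34.7 m ≤ 260 m.

3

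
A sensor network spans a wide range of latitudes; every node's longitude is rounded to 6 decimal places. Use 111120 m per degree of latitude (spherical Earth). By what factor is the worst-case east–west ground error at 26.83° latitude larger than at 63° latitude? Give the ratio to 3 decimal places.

1.966

Rounding to 6 decimal places leaves the longitude within ±5e-07° of the true value.
Error at 26.83° = 5e-07° × 111120 × cos 26.83° ≈ 0.05556 × 0.8923 = 0.049579 m.
At 63°: 5e-07° × 111120 × cos 63° = 5e-07 × 111120 × 0.4540 ≈ 0.025224 m.
Ratio: 0.049579 / 0.025224 = cos 26.83° / cos 63° ≈ 1.9656.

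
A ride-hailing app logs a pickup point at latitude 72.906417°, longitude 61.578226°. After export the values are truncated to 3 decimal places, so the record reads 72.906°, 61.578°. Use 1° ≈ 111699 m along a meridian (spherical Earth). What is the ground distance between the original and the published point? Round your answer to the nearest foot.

Δlat = 72.906417 − 72.906 = +0.000417°; Δlon = 61.578226 − 61.578 = +0.000226°.
N–S: 0.000417° × 111699 m/° = 46.5785 m.
E–W at 72.906°: 0.000226° × 111699 × cos 72.906° = 0.000226 × 111699 × 0.2939 ≈ 7.42022 m.
Distance: √(46.5785² + 7.42022²) ≈ 47.1658 m.
In feet: 47.1658 m ÷ 0.3048 ≈ 154.74 ft.

155 feet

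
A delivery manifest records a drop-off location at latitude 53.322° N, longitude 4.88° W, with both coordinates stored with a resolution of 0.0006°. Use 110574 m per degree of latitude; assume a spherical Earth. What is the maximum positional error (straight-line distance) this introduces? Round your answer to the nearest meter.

With a 0.0006° grid the true value lies within half a step, ±0.0006°/2 = ±0.0003°, of the stored one.
Latitude error → 0.0003 × 110574 = 33.1722 m along the meridian.
East–west component at 53.322°: 0.0003° × 110574 × cos 53.322° ≈ 0.0003 × 66047.8 ≈ 19.8143 m.
The two errors are perpendicular, so the maximum displacement is √(33.1722² + 19.8143²) ≈ 38.6394 m.

39 meters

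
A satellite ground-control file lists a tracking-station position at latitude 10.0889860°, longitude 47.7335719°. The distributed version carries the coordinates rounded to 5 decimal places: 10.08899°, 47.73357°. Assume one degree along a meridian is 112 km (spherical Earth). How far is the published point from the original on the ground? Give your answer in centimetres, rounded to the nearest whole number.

Δlat = 10.0889860 − 10.08899 = -0.0000040°; Δlon = 47.7335719 − 47.73357 = +0.0000019°.
N–S: -0.0000040° × 112000 m/° = -0.448 m.
East–west at this latitude: 0.0000019° × 112000 × cos 10.089° ≈ 0.0000019 × 110268 = 0.209509 m.
Combined displacement = (0.448² + 0.209509²)^½ ≈ 0.494569 m.
That is 0.494569 m = 49.457 cm.

49 centimetres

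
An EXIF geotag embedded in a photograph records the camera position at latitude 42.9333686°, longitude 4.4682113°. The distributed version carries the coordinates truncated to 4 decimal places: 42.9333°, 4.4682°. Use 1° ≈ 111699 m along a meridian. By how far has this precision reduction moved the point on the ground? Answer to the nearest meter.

The latitude changed by +0.0000686° and the longitude by +0.0000113°.
N–S: 0.0000686° × 111699 m/° = 7.66255 m.
East–west at this latitude: 0.0000113° × 111699 × cos 42.9333° ≈ 0.0000113 × 81780.1 = 0.924115 m.
Distance: √(7.66255² + 0.924115²) ≈ 7.71808 m.

8 meters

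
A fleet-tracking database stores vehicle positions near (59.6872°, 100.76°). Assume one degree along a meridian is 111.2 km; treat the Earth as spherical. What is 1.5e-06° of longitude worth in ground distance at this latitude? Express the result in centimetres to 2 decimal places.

One degree of longitude here spans 111200 × cos 59.6872° = 111200 × 0.5047 ≈ 56124.9 m; 1.5e-06° of that is 0.0841874 m.
That is 0.0841874 m = 8.4187 cm.

8.42 centimetres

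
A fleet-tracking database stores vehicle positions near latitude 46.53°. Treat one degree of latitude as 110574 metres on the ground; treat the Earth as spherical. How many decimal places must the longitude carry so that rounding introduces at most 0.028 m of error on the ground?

7

At 46.53° one degree of longitude covers 110574 × cos 46.53° ≈ 110574 × 0.6880 ≈ 76072.1 m.
With N decimal places the half-ulp bound is 0.5·10⁻ᴺ°, or 0.5·10⁻ᴺ × 76072.1 m on the ground.
Setting 38036.1 × 10⁻ᴺ ≤ 0.028 gives 10ᴺ ≥ 1.358e+06, i.e. N ≥ 6.13.
So 7 decimal places suffice (0.0038 m); 6 would allow up to 0.038 m.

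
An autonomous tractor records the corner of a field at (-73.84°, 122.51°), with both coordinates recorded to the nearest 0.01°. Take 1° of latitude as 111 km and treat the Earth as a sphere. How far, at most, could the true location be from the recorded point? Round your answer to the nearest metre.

576 metres

Rounding to 2 decimal places leaves each coordinate within ±0.005° of the true value.
Latitude error → 0.005 × 111000 = 555 m along the meridian.
Longitude error → 0.005 × 111000 × cos 73.84° = 0.005 × 111000 × 0.2783 ≈ 154.468 m.
Worst case both components are at the extreme and orthogonal: √(555² + 154.468²) ≈ 576.095 m.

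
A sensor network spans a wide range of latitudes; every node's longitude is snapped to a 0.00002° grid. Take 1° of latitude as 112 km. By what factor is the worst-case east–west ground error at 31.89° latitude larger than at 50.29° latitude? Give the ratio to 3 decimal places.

With a 0.00002° grid the true value lies within half a step, ±0.00002°/2 = ±1e-05°, of the stored one.
At 31.89°: 1e-05° × 112000 × cos 31.89° = 1e-05 × 112000 × 0.8491 ≈ 0.95095 m.
Error at 50.29° = 1e-05° × 112000 × cos 50.29° ≈ 1.12 × 0.6389 = 0.71557 m.
The ratio reduces to cos 31.89° / cos 50.29° = 0.8491/0.6389 ≈ 1.3289.

1.329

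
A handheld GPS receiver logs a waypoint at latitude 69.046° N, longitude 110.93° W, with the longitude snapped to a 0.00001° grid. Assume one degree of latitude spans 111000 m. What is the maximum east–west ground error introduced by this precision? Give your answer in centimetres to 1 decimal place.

19.8 centimetres

With a 0.00001° grid the true value lies within half a step, ±0.00001°/2 = ±5e-06°, of the stored one.
Parallels shrink by cos φ, so at 69.046° a degree of longitude is 111000 × 0.3576 ≈ 39695.6 m.
So at most 5e-06° × 39695.6 ≈ 0.198478 m east–west.
That is 0.198478 m = 19.848 cm.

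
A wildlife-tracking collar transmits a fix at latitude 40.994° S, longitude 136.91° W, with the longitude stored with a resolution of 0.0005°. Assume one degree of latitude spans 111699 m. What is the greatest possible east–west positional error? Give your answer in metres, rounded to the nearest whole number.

21 metres

With a 0.0005° grid the true value lies within half a step, ±0.0005°/2 = ±0.00025°, of the stored one.
At latitude 40.994° a degree of longitude spans 111699 m × cos 40.994° = 111699 × 0.7548 ≈ 84308 m.
So at most 0.00025° × 84308 ≈ 21.077 m east–west.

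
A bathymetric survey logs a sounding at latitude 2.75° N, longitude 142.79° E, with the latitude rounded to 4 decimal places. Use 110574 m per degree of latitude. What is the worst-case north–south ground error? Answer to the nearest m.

Rounding to 4 decimal places leaves the latitude within ±5e-05° of the true value.
So the N–S error is at most 5e-05 × 110574 = 5.5287 m.

6 m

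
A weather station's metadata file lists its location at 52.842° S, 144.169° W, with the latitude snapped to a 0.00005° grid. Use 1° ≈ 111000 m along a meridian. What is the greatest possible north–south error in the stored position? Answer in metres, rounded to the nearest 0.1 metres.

2.8 metres

With a 0.00005° grid the true value lies within half a step, ±0.00005°/2 = ±2.5e-05°, of the stored one.
So the N–S error is at most 2.5e-05 × 111000 = 2.775 m.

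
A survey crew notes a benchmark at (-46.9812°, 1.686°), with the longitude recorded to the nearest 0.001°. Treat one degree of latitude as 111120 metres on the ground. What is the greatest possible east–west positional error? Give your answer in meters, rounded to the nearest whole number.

38 meters

Rounding to 3 decimal places leaves the longitude within ±0.0005° of the true value.
One degree of longitude at 46.9812° is 111120 × cos 46.9812° ≈ 111120 × 0.6822 = 75810.3 m.
Maximum E–W displacement: 0.0005 × 75810.3 = 37.9052 m.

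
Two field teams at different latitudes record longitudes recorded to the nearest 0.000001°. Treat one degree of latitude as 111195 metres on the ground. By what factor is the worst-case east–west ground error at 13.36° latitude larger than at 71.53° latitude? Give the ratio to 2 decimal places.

3.07

Rounding to 6 decimal places leaves the longitude within ±5e-07° of the true value.
At 13.36°: 5e-07° × 111195 × cos 13.36° = 5e-07 × 111195 × 0.9729 ≈ 0.054093 m.
At 71.53°: 5e-07° × 111195 × cos 71.53° = 5e-07 × 111195 × 0.3168 ≈ 0.017614 m.
The ratio reduces to cos 13.36° / cos 71.53° = 0.9729/0.3168 ≈ 3.0711.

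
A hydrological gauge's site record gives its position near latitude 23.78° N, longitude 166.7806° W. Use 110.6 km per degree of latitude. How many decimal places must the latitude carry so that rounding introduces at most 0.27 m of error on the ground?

One degree of latitude covers 110600 m.
With N decimal places the half-ulp bound is 0.5·10⁻ᴺ°, or 0.5·10⁻ᴺ × 110600 m on the ground.
Setting 55300 × 10⁻ᴺ ≤ 0.27 gives 10ᴺ ≥ 2.048e+05, i.e. N ≥ 5.31.
At 5 places the error can reach 0.553 m, but 6 places keeps it to 0.0553 m.

6 decimal places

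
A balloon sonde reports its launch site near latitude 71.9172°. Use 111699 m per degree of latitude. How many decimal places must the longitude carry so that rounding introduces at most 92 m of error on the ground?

At 71.9172° one degree of longitude covers 111699 × cos 71.9172° ≈ 111699 × 0.3104 ≈ 34670.4 m.
N decimal places → at most half a unit in the last place, 0.5 × 10⁻ᴺ° = 34670.4/2 × 10⁻ᴺ m.
Setting 17335.2 × 10⁻ᴺ ≤ 92 gives 10ᴺ ≥ 188.4, i.e. N ≥ 2.28.
At 2 places the error can reach 173 m, but 3 places keeps it to 17.3 m.

3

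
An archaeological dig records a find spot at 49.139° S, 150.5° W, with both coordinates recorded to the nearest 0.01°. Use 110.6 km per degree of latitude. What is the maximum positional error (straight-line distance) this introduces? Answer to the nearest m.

661 m

Rounding to 2 decimal places leaves each coordinate within ±0.005° of the true value.
North–south component: 0.005° × 110600 = 553 m.
Longitude error → 0.005 × 110600 × cos 49.139° = 0.005 × 110600 × 0.6542 ≈ 361.787 m.
The two errors are perpendicular, so the maximum displacement is √(553² + 361.787²) ≈ 660.832 m.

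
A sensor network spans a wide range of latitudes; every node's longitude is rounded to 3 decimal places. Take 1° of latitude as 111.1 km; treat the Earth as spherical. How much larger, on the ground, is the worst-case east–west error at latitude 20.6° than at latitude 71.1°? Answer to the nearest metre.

Rounding to 3 decimal places leaves the longitude within ±0.0005° of the true value.
Error at 20.6° = 0.0005° × 111100 × cos 20.6° ≈ 55.55 × 0.9361 = 51.998 m.
Error at 71.1° = 0.0005° × 111100 × cos 71.1° ≈ 55.55 × 0.3239 = 17.994 m.
So the lower-latitude error exceeds the higher by 51.998 − 17.994 = 34.004 m.

34 metres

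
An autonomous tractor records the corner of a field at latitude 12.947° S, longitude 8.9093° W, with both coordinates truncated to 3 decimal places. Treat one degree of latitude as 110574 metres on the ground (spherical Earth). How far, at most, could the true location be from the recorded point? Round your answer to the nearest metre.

Truncating at 3 decimal places can drop up to a full unit in the last place, so each coordinate may be off by as much as 0.001°.
North–south component: 0.001° × 110574 = 110.574 m.
Longitude error → 0.001 × 110574 × cos 12.947° = 0.001 × 110574 × 0.9746 ≈ 107.763 m.
Combining orthogonally: (110.574² + 107.763²)^½ ≈ 154.4 m.

154 metres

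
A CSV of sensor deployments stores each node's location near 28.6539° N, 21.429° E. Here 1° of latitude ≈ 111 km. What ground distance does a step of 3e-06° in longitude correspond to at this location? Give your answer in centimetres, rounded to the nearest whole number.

29 centimetres

At 28.6539° a degree of longitude is 111000 × cos 28.6539° ≈ 97406.1 m, so 3e-06° corresponds to 0.292218 m.
That is 0.292218 m = 29.222 cm.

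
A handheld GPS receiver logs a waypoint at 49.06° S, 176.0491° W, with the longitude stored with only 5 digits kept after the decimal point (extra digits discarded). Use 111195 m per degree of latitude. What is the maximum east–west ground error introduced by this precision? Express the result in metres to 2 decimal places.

Truncating at 5 decimal places can drop up to a full unit in the last place, so the longitude may be off by as much as 1e-05°.
At latitude 49.06° a degree of longitude spans 111195 m × cos 49.06° = 111195 × 0.6553 ≈ 72862.6 m.
So at most 1e-05° × 72862.6 ≈ 0.728626 m east–west.

0.73 metres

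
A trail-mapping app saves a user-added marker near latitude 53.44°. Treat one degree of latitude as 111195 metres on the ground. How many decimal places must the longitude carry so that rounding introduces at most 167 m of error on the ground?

3

At 53.44° one degree of longitude covers 111195 × cos 53.44° ≈ 111195 × 0.5957 ≈ 66234.9 m.
N decimal places → at most half a unit in the last place, 0.5 × 10⁻ᴺ° = 66234.9/2 × 10⁻ᴺ m.
Setting 33117.4 × 10⁻ᴺ ≤ 167 gives 10ᴺ ≥ 198.3, i.e. N ≥ 2.30.
At 2 places the error can reach 331 m, but 3 places keeps it to 33.1 m.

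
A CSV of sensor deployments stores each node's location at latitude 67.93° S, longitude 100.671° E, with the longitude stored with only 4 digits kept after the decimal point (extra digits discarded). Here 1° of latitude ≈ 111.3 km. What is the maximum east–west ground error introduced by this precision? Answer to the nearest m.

Truncating at 4 decimal places can drop up to a full unit in the last place, so the longitude may be off by as much as 0.0001°.
Parallels shrink by cos φ, so at 67.93° a degree of longitude is 111300 × 0.3757 ≈ 41819.8 m.
Maximum E–W displacement: 0.0001 × 41819.8 = 4.18198 m.

4 m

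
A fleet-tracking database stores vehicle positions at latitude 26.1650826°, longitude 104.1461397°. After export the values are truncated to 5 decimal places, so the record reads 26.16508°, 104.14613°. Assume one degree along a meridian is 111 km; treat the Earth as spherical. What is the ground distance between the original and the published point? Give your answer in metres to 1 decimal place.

The latitude changed by +0.0000026° and the longitude by +0.0000097°.
North–south shift: 0.0000026 × 111000 = 0.2886 m.
East–west at this latitude: 0.0000097° × 111000 × cos 26.1651° ≈ 0.0000097 × 99625.5 = 0.966368 m.
Distance: √(0.2886² + 0.966368²) ≈ 1.00854 m.

1.0 metres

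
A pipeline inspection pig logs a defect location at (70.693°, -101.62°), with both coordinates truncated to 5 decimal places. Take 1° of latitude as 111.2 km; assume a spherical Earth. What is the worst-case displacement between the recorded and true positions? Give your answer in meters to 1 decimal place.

Truncating at 5 decimal places can drop up to a full unit in the last place, so each coordinate may be off by as much as 1e-05°.
North–south component: 1e-05° × 111200 = 1.112 m.
East–west component at 70.693°: 1e-05° × 111200 × cos 70.693° ≈ 1e-05 × 36766 ≈ 0.36766 m.
Worst case both components are at the extreme and orthogonal: √(1.112² + 0.36766²) ≈ 1.1712 m.

1.2 meters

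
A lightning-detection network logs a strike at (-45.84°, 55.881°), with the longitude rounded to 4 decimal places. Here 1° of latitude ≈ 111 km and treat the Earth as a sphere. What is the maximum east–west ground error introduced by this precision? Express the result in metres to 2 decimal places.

3.87 metres

Rounding to 4 decimal places leaves the longitude within ±5e-05° of the true value.
At latitude 45.84° a degree of longitude spans 111000 m × cos 45.84° = 111000 × 0.6967 ≈ 77329.8 m.
Maximum E–W displacement: 5e-05 × 77329.8 = 3.86649 m.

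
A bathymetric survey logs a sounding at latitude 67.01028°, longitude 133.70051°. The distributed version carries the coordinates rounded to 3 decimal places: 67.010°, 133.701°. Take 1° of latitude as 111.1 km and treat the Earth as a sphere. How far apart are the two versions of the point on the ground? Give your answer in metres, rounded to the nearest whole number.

The latitude changed by +0.00028° and the longitude by -0.00049°.
N–S: 0.00028° × 111100 m/° = 31.108 m.
E–W at 67.01°: -0.00049° × 111100 × cos 67.01° = -0.00049 × 111100 × 0.3906 ≈ -21.2623 m.
Hypotenuse of the two orthogonal shifts: √(31.108² + 21.2623²) = 37.6801 m.

38 metres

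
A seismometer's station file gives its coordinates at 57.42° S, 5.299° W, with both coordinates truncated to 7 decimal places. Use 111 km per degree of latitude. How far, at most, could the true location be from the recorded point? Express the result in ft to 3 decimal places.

Truncating at 7 decimal places can drop up to a full unit in the last place, so each coordinate may be off by as much as 1e-07°.
Latitude error → 1e-07 × 111000 = 0.0111 m along the meridian.
East–west component at 57.42°: 1e-07° × 111000 × cos 57.42° ≈ 1e-07 × 59770.9 ≈ 0.00597709 m.
The two errors are perpendicular, so the maximum displacement is √(0.0111² + 0.00597709²) ≈ 0.012607 m.
In feet: 0.012607 m ÷ 0.3048 ≈ 0.041361 ft.

0.041 ft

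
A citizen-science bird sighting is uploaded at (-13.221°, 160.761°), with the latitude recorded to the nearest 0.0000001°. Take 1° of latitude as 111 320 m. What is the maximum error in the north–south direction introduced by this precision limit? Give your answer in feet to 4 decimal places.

0.0183 feet

Rounding to 7 decimal places leaves the latitude within ±5e-08° of the true value.
North–south distance: 5e-08° × 111320 m/° = 0.005566 m.
Converting: 0.005566 m × 3.2808 ft/m ≈ 0.018261 ft.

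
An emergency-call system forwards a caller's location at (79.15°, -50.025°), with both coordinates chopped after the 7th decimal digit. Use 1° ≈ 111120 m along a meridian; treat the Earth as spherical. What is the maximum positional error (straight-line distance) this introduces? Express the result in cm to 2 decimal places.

1.13 cm

Truncating at 7 decimal places can drop up to a full unit in the last place, so each coordinate may be off by as much as 1e-07°.
North–south component: 1e-07° × 111120 = 0.011112 m.
Longitude error → 1e-07 × 111120 × cos 79.15° = 1e-07 × 111120 × 0.1882 ≈ 0.00209171 m.
Worst case both components are at the extreme and orthogonal: √(0.011112² + 0.00209171²) ≈ 0.0113072 m.
That is 0.0113072 m = 1.1307 cm.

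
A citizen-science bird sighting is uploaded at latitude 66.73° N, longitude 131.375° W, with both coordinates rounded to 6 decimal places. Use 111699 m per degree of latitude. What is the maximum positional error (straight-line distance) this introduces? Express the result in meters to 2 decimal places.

0.06 meters

Rounding to 6 decimal places leaves each coordinate within ±5e-07° of the true value.
Latitude error → 5e-07 × 111699 = 0.0558495 m along the meridian.
E–W at 66.73°: 5e-07° × 111699 × cos 66.73° = 5e-07 × 111699 × 0.3951 ≈ 0.0220642 m.
The two errors are perpendicular, so the maximum displacement is √(0.0558495² + 0.0220642²) ≈ 0.0600499 m.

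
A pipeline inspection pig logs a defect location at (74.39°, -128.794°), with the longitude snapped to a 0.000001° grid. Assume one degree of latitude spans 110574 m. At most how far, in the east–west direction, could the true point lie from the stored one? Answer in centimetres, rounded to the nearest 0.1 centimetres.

1.5 centimetres

With a 0.000001° grid the true value lies within half a step, ±0.000001°/2 = ±5e-07°, of the stored one.
Parallels shrink by cos φ, so at 74.39° a degree of longitude is 110574 × 0.2691 ≈ 29754.1 m.
So at most 5e-07° × 29754.1 ≈ 0.0148771 m east–west.
That is 0.0148771 m = 1.4877 cm.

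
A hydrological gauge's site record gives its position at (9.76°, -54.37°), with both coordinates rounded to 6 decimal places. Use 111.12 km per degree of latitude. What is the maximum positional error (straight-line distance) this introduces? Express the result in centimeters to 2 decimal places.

7.80 centimeters

Rounding to 6 decimal places leaves each coordinate within ±5e-07° of the true value.
Latitude error → 5e-07 × 111120 = 0.05556 m along the meridian.
East–west component at 9.76°: 5e-07° × 111120 × cos 9.76° ≈ 5e-07 × 109512 ≈ 0.0547559 m.
Worst case both components are at the extreme and orthogonal: √(0.05556² + 0.0547559²) ≈ 0.0780072 m.
That is 0.0780072 m = 7.8007 cm.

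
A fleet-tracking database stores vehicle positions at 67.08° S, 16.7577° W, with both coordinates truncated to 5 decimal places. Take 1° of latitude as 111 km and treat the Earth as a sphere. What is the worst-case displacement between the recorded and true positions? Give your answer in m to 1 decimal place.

Truncating at 5 decimal places can drop up to a full unit in the last place, so each coordinate may be off by as much as 1e-05°.
North–south component: 1e-05° × 111000 = 1.11 m.
East–west component at 67.08°: 1e-05° × 111000 × cos 67.08° ≈ 1e-05 × 43228.4 ≈ 0.432284 m.
Worst case both components are at the extreme and orthogonal: √(1.11² + 0.432284²) ≈ 1.19121 m.

1.2 m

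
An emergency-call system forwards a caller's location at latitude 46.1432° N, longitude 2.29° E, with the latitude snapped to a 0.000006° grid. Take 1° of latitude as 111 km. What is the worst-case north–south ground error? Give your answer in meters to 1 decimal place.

With a 0.000006° grid the true value lies within half a step, ±0.000006°/2 = ±3e-06°, of the stored one.
North–south distance: 3e-06° × 111000 m/° = 0.333 m.

0.3 meters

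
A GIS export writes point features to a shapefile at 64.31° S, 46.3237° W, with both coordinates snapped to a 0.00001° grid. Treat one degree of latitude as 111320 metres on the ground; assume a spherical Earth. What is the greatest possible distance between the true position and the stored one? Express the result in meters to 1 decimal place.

0.6 meters

With a 0.00001° grid the true value lies within half a step, ±0.00001°/2 = ±5e-06°, of the stored one.
Latitude error → 5e-06 × 111320 = 0.5566 m along the meridian.
Longitude error → 5e-06 × 111320 × cos 64.31° = 5e-06 × 111320 × 0.4335 ≈ 0.241287 m.
Worst case both components are at the extreme and orthogonal: √(0.5566² + 0.241287²) ≈ 0.606649 m.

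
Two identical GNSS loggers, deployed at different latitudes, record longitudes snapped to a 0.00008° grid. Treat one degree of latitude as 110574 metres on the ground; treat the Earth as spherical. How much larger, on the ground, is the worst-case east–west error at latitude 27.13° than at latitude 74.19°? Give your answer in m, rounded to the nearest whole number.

With a 0.00008° grid the true value lies within half a step, ±0.00008°/2 = ±4e-05°, of the stored one.
Error at 27.13° = 4e-05° × 110574 × cos 27.13° ≈ 4.423 × 0.8900 = 3.9363 m.
Error at 74.19° = 4e-05° × 110574 × cos 74.19° ≈ 4.423 × 0.2724 = 1.205 m.
Difference: 3.9363 − 1.205 = 2.7313 m.

3 m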